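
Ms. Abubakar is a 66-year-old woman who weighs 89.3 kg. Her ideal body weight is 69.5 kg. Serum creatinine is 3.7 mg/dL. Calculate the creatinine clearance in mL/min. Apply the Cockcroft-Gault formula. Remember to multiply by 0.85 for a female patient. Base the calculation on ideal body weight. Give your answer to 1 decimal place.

16.4 mL/min

CrCl = (140 − 66) × 69.5 / (72 × 3.7) × 0.85 = 5143.0 / 266.40 × 0.85 ≈ 16.4 mL/min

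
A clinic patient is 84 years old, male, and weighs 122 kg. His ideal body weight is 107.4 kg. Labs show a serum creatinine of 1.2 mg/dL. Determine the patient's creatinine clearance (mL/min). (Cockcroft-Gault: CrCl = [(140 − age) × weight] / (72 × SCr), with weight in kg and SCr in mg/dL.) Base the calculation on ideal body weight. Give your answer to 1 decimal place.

CrCl = (140 − 84) × 107.4 / (72 × 1.2) = 6014.4 / 86.40 ≈ 69.6 mL/min

69.6 mL/min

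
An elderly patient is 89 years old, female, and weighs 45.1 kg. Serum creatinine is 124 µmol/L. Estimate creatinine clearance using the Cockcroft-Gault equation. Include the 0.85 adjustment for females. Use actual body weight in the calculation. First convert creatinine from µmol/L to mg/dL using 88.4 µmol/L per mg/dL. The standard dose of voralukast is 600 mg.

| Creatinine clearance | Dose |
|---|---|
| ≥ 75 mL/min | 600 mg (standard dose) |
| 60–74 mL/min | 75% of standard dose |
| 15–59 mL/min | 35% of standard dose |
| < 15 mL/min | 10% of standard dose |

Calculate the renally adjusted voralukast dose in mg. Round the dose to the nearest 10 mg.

210 mg

SCr = 124 / 88.4 = 1.403 mg/dL
CrCl = (140 − 89) × 45.1 / (72 × 1.403) × 0.85 = 2300.1 / 101.02 × 0.85 ≈ 19.4 mL/min
CrCl ≈ 19 mL/min → bracket 15–59 mL/min.
35% of 600 mg = 210 mg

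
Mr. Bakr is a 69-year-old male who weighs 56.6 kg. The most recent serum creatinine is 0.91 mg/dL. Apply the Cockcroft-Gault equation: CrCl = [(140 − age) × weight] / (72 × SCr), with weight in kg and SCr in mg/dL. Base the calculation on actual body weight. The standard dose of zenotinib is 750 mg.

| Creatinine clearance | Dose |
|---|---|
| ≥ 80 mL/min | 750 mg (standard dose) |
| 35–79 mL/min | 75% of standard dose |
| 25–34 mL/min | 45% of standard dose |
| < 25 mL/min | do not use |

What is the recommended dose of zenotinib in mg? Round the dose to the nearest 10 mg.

CrCl = (140 − 69) × 56.6 / (72 × 0.91) = 4018.6 / 65.52 ≈ 61.3 mL/min
CrCl ≈ 61 mL/min → bracket 35–79 mL/min.
75% of 750 mg = 562.5 mg → 560 mg

560 mg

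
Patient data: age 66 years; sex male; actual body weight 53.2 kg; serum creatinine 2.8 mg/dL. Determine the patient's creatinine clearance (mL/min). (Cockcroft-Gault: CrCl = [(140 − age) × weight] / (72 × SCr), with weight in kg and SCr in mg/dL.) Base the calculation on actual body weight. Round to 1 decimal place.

CrCl = (140 − 66) × 53.2 / (72 × 2.8) = 3936.8 / 201.60 ≈ 19.5 mL/min

19.5 mL/min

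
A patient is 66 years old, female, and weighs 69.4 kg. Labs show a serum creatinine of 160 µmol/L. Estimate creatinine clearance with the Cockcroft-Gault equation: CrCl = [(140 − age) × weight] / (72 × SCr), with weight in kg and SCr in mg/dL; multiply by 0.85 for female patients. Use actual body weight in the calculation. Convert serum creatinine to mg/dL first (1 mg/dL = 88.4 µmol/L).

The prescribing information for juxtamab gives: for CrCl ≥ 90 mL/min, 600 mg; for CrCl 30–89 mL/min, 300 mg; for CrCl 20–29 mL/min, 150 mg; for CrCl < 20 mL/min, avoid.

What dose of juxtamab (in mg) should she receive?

SCr = 160 / 88.4 = 1.81 mg/dL
CrCl = (140 − 66) × 69.4 / (72 × 1.81) × 0.85 = 5135.6 / 130.32 × 0.85 ≈ 33.5 mL/min
CrCl ≈ 33 mL/min → bracket 30–89 mL/min.
Dose for this bracket: 300 mg.

300 mg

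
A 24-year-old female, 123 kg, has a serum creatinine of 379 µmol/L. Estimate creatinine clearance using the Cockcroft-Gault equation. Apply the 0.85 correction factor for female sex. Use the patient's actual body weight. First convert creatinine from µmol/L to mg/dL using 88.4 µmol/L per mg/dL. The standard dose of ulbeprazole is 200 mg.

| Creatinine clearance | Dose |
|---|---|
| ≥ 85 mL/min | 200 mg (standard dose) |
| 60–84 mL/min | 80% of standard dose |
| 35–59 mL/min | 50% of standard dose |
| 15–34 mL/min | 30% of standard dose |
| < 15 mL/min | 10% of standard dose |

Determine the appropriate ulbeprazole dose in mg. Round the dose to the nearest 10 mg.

SCr = 379 / 88.4 = 4.287 mg/dL
CrCl = (140 − 24) × 123 / (72 × 4.287) × 0.85 = 14268.0 / 308.66 × 0.85 ≈ 39.3 mL/min
CrCl ≈ 39 mL/min → bracket 35–59 mL/min.
50% of 200 mg = 100 mg

100 mg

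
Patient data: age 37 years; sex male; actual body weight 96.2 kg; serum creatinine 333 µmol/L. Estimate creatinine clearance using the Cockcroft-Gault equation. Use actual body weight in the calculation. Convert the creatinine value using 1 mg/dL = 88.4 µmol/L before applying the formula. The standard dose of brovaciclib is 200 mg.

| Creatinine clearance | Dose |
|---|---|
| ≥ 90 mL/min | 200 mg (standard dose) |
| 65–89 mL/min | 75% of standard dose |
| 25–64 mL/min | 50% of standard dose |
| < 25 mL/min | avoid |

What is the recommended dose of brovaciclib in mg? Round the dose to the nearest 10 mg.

SCr = 333 / 88.4 = 3.767 mg/dL
CrCl = (140 − 37) × 96.2 / (72 × 3.767) = 9908.6 / 271.22 ≈ 36.5 mL/min
CrCl ≈ 37 mL/min → bracket 25–64 mL/min.
50% of 200 mg = 100 mg

100 mg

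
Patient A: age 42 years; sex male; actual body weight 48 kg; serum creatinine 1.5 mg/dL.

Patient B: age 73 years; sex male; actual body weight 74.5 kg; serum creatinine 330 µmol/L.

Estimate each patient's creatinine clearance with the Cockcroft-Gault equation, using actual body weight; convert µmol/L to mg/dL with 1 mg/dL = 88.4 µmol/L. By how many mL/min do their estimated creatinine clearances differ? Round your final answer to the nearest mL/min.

25 mL/min

Patient A: CrCl = (140 − 42) × 48 / (72 × 1.5) = 4704.0 / 108.00 ≈ 43.6 mL/min
Patient B: SCr = 330 / 88.4 = 3.733 mg/dL
Patient B: CrCl = (140 − 73) × 74.5 / (72 × 3.733) = 4991.5 / 268.78 ≈ 18.6 mL/min
|43.6 − 18.6| = 25.0 mL/min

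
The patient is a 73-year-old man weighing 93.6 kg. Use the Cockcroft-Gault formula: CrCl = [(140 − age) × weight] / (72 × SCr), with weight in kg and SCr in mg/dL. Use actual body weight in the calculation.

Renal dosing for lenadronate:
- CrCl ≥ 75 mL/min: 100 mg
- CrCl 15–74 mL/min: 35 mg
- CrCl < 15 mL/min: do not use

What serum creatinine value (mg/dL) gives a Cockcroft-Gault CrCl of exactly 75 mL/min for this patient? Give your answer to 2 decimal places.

Standard dose requires CrCl ≥ 75 mL/min.
Set (140 − 73) × 93.6 / (72 × SCr) = 75
SCr = (140 − 73) × 93.6 / (72 × 75) = 1.161 mg/dL

1.16 mg/dL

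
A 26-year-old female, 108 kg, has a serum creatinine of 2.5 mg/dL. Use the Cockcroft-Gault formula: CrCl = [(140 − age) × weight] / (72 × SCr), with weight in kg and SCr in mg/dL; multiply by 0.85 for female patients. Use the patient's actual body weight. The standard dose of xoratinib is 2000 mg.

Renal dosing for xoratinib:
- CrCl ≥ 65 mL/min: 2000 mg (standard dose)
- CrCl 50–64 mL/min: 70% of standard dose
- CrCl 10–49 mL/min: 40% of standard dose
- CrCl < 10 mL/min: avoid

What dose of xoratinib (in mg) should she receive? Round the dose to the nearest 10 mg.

CrCl = (140 − 26) × 108 / (72 × 2.5) × 0.85 = 12312.0 / 180.00 × 0.85 ≈ 58.1 mL/min
CrCl ≈ 58 mL/min → bracket 50–64 mL/min.
70% of 2000 mg = 1400 mg

1400 mg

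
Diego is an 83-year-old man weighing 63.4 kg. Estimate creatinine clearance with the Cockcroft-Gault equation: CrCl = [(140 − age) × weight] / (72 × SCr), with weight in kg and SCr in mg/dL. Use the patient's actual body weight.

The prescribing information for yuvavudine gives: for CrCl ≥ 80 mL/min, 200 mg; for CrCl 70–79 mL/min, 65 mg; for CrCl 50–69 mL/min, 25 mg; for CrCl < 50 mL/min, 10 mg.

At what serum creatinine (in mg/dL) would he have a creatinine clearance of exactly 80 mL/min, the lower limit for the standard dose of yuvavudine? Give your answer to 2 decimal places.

0.63 mg/dL

Standard dose requires CrCl ≥ 80 mL/min.
Set (140 − 83) × 63.4 / (72 × SCr) = 80
SCr = (140 − 83) × 63.4 / (72 × 80) = 0.627 mg/dL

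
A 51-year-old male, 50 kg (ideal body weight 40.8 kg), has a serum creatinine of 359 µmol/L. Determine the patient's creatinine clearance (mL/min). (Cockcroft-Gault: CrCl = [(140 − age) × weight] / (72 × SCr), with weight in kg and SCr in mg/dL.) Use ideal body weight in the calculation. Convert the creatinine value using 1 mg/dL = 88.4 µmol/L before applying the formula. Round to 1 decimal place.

12.4 mL/min

SCr = 359 / 88.4 = 4.061 mg/dL
CrCl = (140 − 51) × 40.8 / (72 × 4.061) = 3631.2 / 292.39 ≈ 12.4 mL/min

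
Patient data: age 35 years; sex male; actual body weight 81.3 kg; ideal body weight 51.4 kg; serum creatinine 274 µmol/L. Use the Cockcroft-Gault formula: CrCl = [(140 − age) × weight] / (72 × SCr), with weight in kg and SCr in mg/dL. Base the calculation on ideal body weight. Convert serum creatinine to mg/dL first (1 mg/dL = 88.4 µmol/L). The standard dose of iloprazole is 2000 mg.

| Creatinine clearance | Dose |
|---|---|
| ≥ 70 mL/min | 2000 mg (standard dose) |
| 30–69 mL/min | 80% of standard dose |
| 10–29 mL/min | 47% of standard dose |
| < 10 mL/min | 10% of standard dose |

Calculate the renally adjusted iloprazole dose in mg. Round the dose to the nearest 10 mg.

940 mg

SCr = 274 / 88.4 = 3.1 mg/dL
CrCl = (140 − 35) × 51.4 / (72 × 3.1) = 5397.0 / 223.20 ≈ 24.2 mL/min
CrCl ≈ 24 mL/min → bracket 10–29 mL/min.
47% of 2000 mg = 940 mg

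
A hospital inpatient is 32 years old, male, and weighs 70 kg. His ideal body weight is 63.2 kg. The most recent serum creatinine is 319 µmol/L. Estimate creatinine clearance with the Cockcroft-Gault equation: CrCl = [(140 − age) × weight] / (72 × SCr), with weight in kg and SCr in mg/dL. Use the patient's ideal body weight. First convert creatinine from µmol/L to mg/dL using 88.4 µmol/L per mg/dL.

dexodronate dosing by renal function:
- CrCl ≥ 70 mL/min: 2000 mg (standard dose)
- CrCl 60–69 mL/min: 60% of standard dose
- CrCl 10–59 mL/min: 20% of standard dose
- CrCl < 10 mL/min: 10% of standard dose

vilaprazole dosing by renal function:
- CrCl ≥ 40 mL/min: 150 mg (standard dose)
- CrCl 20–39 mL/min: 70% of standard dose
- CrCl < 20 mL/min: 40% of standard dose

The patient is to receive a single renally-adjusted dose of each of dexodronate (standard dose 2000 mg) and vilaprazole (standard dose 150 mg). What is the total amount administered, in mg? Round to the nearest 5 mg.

505 mg

SCr = 319 / 88.4 = 3.609 mg/dL
CrCl = (140 − 32) × 63.2 / (72 × 3.609) = 6825.6 / 259.85 ≈ 26.3 mL/min
CrCl ≈ 26 mL/min.
dexodronate: 10–59 mL/min → 20% of 2000 mg = 400 mg.
vilaprazole: 20–39 mL/min → 70% of 150 mg = 105 mg.
Total = 400 + 105 = 505 mg.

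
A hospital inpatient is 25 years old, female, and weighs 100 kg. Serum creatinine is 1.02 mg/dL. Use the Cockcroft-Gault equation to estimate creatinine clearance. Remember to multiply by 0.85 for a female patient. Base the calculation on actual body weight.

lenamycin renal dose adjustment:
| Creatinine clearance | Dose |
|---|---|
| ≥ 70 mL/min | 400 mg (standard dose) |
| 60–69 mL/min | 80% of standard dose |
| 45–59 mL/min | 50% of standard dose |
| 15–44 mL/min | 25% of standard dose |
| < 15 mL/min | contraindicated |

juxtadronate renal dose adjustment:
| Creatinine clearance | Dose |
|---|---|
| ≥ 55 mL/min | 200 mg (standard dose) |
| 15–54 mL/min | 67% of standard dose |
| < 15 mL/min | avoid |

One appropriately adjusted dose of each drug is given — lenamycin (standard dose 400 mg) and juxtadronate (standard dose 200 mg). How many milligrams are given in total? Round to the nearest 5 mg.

600 mg

CrCl = (140 − 25) × 100 / (72 × 1.02) × 0.85 = 11500.0 / 73.44 × 0.85 ≈ 133.1 mL/min
CrCl ≈ 133 mL/min.
lenamycin: ≥ 70 mL/min → 100% of 400 mg = 400 mg.
juxtadronate: ≥ 55 mL/min → 100% of 200 mg = 200 mg.
Total = 400 + 200 = 600 mg.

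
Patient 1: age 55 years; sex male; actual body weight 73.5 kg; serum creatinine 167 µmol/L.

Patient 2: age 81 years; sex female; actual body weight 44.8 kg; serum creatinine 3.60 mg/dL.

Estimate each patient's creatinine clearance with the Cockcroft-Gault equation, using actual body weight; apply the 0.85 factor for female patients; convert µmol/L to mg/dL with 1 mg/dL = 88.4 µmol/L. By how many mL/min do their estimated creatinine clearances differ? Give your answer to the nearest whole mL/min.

37 mL/min

Patient 1: SCr = 167 / 88.4 = 1.889 mg/dL
Patient 1: CrCl = (140 − 55) × 73.5 / (72 × 1.889) = 6247.5 / 136.01 ≈ 45.9 mL/min
Patient 2: CrCl = (140 − 81) × 44.8 / (72 × 3.6) × 0.85 = 2643.2 / 259.20 × 0.85 ≈ 8.7 mL/min
|45.9 − 8.7| = 37.2 mL/min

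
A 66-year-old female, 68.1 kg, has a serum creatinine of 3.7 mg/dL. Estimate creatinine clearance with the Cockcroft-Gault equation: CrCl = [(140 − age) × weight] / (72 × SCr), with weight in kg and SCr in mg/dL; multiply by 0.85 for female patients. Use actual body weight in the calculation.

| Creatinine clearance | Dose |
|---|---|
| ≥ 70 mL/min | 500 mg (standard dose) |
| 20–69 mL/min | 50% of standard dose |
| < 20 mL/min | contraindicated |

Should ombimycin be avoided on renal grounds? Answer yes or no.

CrCl = (140 − 66) × 68.1 / (72 × 3.7) × 0.85 = 5039.4 / 266.40 × 0.85 ≈ 16.1 mL/min
CrCl ≈ 16 mL/min, which is < 20 mL/min.

yes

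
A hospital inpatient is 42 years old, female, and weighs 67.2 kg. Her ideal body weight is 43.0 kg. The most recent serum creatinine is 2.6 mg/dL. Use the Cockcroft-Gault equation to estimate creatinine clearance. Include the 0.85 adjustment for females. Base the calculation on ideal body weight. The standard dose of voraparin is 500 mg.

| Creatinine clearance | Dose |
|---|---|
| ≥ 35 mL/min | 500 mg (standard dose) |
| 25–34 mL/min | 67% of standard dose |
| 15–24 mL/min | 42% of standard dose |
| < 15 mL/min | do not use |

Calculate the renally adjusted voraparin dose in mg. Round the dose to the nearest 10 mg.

CrCl = (140 − 42) × 43 / (72 × 2.6) × 0.85 = 4214.0 / 187.20 × 0.85 ≈ 19.1 mL/min
CrCl ≈ 19 mL/min → bracket 15–24 mL/min.
42% of 500 mg = 210 mg

210 mg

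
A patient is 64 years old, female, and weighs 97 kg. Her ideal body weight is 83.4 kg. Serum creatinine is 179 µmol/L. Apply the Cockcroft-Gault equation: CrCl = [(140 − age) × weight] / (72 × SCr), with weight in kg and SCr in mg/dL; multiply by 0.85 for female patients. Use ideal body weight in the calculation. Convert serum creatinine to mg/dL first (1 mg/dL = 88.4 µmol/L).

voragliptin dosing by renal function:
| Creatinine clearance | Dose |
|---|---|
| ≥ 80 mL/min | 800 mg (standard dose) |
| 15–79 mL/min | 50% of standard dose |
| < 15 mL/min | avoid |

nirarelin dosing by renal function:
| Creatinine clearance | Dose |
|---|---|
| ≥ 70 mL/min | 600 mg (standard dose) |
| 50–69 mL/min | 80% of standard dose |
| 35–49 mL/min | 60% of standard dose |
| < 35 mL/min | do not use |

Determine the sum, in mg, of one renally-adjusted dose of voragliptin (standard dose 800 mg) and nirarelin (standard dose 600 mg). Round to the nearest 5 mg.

SCr = 179 / 88.4 = 2.025 mg/dL
CrCl = (140 − 64) × 83.4 / (72 × 2.025) × 0.85 = 6338.4 / 145.80 × 0.85 ≈ 37.0 mL/min
CrCl ≈ 37 mL/min.
voragliptin: 15–79 mL/min → 50% of 800 mg = 400 mg.
nirarelin: 35–49 mL/min → 60% of 600 mg = 360 mg.
Total = 400 + 360 = 760 mg.

760 mg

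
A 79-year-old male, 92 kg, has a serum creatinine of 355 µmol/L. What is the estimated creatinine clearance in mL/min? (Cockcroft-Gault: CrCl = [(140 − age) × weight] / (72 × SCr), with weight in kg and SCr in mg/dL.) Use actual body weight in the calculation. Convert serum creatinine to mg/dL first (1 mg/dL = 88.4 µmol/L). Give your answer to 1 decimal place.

19.4 mL/min

SCr = 355 / 88.4 = 4.016 mg/dL
CrCl = (140 − 79) × 92 / (72 × 4.016) = 5612.0 / 289.15 ≈ 19.4 mL/min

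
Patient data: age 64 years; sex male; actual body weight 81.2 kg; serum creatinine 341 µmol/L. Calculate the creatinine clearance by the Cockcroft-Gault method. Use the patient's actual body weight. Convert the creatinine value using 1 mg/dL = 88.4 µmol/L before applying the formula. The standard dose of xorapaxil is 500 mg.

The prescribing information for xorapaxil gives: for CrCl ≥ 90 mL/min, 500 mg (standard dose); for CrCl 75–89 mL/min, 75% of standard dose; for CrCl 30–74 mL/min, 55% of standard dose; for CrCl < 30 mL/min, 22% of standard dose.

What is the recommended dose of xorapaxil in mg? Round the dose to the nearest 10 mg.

110 mg

SCr = 341 / 88.4 = 3.857 mg/dL
CrCl = (140 − 64) × 81.2 / (72 × 3.857) = 6171.2 / 277.70 ≈ 22.2 mL/min
CrCl ≈ 22 mL/min → bracket < 30 mL/min.
22% of 500 mg = 110 mg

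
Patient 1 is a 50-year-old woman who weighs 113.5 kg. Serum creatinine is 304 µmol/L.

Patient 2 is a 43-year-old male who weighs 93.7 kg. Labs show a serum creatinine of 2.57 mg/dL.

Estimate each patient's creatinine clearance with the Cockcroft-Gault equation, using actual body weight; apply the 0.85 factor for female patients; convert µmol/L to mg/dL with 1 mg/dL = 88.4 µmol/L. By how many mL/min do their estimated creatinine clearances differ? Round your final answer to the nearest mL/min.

Patient 1: SCr = 304 / 88.4 = 3.439 mg/dL
Patient 1: CrCl = (140 − 50) × 113.5 / (72 × 3.439) × 0.85 = 10215.0 / 247.61 × 0.85 ≈ 35.1 mL/min
Patient 2: CrCl = (140 − 43) × 93.7 / (72 × 2.57) = 9088.9 / 185.04 ≈ 49.1 mL/min
|35.1 − 49.1| = 14.0 mL/min

14 mL/min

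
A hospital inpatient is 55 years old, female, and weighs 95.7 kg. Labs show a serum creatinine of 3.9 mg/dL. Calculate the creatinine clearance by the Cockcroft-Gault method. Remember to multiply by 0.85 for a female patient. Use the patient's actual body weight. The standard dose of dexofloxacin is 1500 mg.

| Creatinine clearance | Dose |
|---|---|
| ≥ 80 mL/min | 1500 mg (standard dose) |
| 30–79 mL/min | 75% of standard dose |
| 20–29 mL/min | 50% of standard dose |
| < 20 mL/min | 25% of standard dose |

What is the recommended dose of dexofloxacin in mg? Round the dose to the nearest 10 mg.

CrCl = (140 − 55) × 95.7 / (72 × 3.9) × 0.85 = 8134.5 / 280.80 × 0.85 ≈ 24.6 mL/min
CrCl ≈ 25 mL/min → bracket 20–29 mL/min.
50% of 1500 mg = 750 mg

750 mg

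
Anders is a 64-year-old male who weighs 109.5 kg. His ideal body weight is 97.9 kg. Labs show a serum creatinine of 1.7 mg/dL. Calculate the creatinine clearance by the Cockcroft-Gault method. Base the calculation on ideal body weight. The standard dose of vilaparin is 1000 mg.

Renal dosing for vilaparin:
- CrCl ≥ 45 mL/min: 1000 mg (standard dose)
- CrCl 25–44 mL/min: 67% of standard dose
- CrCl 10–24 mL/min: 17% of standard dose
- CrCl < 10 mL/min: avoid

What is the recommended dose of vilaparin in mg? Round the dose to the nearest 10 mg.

CrCl = (140 − 64) × 97.9 / (72 × 1.7) = 7440.4 / 122.40 ≈ 60.8 mL/min
CrCl ≈ 61 mL/min → bracket ≥ 45 mL/min.
100% of 1000 mg = 1000 mg

1000 mg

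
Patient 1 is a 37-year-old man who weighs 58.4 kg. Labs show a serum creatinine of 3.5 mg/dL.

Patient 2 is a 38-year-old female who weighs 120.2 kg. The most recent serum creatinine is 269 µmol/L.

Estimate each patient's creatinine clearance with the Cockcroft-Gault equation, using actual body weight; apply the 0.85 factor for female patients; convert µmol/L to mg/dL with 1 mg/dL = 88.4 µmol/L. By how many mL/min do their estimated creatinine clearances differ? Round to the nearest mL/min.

24 mL/min

Patient 1: CrCl = (140 − 37) × 58.4 / (72 × 3.5) = 6015.2 / 252.00 ≈ 23.9 mL/min
Patient 2: SCr = 269 / 88.4 = 3.043 mg/dL
Patient 2: CrCl = (140 − 38) × 120.2 / (72 × 3.043) × 0.85 = 12260.4 / 219.10 × 0.85 ≈ 47.6 mL/min
|23.9 − 47.6| = 23.7 mL/min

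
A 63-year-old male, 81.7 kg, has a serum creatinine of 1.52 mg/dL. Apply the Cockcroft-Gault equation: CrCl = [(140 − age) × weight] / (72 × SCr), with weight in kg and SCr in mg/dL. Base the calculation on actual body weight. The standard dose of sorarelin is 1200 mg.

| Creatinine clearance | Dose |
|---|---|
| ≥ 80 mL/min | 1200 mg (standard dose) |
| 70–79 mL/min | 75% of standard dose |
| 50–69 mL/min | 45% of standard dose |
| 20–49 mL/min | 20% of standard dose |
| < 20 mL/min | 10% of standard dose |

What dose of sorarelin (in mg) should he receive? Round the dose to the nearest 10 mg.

540 mg

CrCl = (140 − 63) × 81.7 / (72 × 1.52) = 6290.9 / 109.44 ≈ 57.5 mL/min
CrCl ≈ 57 mL/min → bracket 50–69 mL/min.
45% of 1200 mg = 540 mg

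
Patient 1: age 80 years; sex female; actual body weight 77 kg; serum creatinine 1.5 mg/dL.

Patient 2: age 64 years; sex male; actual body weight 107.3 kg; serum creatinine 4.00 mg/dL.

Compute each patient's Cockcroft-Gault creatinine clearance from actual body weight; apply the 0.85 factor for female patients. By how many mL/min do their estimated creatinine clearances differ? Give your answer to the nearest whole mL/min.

Patient 1: CrCl = (140 − 80) × 77 / (72 × 1.5) × 0.85 = 4620.0 / 108.00 × 0.85 ≈ 36.4 mL/min
Patient 2: CrCl = (140 − 64) × 107.3 / (72 × 4) = 8154.8 / 288.00 ≈ 28.3 mL/min
|36.4 − 28.3| = 8.1 mL/min

8 mL/min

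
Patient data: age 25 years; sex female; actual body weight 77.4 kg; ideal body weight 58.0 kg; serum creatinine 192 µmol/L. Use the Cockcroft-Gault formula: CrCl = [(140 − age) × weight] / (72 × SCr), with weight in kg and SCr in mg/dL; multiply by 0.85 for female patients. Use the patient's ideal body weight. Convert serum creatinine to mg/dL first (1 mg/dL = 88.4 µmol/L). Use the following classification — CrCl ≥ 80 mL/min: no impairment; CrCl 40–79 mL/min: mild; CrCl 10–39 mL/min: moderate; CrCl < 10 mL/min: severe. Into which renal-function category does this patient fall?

moderate

SCr = 192 / 88.4 = 2.172 mg/dL
CrCl = (140 − 25) × 58 / (72 × 2.172) × 0.85 = 6670.0 / 156.38 × 0.85 ≈ 36.3 mL/min
36 mL/min falls in the 'moderate' range.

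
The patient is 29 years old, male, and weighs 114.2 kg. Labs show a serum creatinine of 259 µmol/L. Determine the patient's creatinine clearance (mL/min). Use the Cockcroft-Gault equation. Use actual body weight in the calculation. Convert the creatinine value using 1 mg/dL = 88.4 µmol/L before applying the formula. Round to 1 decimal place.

SCr = 259 / 88.4 = 2.93 mg/dL
CrCl = (140 − 29) × 114.2 / (72 × 2.93) = 12676.2 / 210.96 ≈ 60.1 mL/min

60.1 mL/min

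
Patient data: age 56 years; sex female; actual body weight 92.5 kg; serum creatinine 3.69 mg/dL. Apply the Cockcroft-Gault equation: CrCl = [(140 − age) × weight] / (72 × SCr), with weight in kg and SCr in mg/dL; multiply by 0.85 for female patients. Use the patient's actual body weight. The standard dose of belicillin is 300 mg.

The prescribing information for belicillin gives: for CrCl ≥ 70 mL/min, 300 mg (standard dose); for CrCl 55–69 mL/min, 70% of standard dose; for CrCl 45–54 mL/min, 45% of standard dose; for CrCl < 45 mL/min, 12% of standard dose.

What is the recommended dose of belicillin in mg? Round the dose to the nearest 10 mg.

CrCl = (140 − 56) × 92.5 / (72 × 3.69) × 0.85 = 7770.0 / 265.68 × 0.85 ≈ 24.9 mL/min
CrCl ≈ 25 mL/min → bracket < 45 mL/min.
12% of 300 mg = 36 mg → 40 mg

40 mg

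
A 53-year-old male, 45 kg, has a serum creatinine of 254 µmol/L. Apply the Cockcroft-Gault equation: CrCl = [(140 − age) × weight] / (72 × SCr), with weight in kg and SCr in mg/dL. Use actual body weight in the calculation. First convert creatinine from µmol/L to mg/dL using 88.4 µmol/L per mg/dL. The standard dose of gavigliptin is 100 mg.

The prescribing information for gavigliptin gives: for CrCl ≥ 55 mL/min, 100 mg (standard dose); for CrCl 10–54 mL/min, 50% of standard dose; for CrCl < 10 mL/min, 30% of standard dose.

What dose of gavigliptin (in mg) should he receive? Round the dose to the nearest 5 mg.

50 mg

SCr = 254 / 88.4 = 2.873 mg/dL
CrCl = (140 − 53) × 45 / (72 × 2.873) = 3915.0 / 206.86 ≈ 18.9 mL/min
CrCl ≈ 19 mL/min → bracket 10–54 mL/min.
50% of 100 mg = 50 mg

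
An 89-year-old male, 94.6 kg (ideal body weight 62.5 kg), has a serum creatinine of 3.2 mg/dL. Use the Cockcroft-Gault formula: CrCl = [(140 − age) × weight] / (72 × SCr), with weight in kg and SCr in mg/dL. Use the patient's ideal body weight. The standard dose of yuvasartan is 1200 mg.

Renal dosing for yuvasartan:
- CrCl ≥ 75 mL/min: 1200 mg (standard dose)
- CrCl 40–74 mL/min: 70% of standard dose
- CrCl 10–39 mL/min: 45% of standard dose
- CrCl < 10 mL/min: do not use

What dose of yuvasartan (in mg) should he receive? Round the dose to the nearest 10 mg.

CrCl = (140 − 89) × 62.5 / (72 × 3.2) = 3187.5 / 230.40 ≈ 13.8 mL/min
CrCl ≈ 14 mL/min → bracket 10–39 mL/min.
45% of 1200 mg = 540 mg

540 mg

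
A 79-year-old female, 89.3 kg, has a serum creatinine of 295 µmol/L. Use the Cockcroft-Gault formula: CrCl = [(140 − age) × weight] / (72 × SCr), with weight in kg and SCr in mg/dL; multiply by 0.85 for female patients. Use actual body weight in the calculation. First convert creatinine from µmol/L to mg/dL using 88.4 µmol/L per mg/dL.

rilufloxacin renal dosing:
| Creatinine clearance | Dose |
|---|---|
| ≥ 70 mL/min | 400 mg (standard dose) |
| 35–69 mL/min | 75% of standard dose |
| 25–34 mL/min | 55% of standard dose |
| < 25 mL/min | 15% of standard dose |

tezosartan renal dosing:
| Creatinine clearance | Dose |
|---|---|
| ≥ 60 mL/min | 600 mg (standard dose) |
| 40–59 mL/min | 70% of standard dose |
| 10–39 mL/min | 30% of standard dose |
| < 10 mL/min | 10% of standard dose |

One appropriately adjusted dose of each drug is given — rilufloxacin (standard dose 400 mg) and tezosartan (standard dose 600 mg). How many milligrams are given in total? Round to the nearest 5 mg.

240 mg

SCr = 295 / 88.4 = 3.337 mg/dL
CrCl = (140 − 79) × 89.3 / (72 × 3.337) × 0.85 = 5447.3 / 240.26 × 0.85 ≈ 19.3 mL/min
CrCl ≈ 19 mL/min.
rilufloxacin: < 25 mL/min → 15% of 400 mg = 60 mg.
tezosartan: 10–39 mL/min → 30% of 600 mg = 180 mg.
Total = 60 + 180 = 240 mg.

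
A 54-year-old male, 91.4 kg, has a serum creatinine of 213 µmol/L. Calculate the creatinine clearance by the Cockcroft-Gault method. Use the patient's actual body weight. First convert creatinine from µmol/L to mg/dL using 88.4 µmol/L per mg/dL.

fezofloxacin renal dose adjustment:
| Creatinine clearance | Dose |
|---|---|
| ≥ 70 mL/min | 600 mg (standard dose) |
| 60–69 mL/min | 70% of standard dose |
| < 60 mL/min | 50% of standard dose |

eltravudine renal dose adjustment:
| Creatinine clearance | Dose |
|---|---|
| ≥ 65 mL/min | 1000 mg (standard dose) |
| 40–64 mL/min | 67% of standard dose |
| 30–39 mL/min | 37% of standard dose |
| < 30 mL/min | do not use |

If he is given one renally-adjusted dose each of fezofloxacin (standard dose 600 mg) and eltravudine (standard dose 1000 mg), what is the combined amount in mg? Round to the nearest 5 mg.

SCr = 213 / 88.4 = 2.41 mg/dL
CrCl = (140 − 54) × 91.4 / (72 × 2.41) = 7860.4 / 173.52 ≈ 45.3 mL/min
CrCl ≈ 45 mL/min.
fezofloxacin: < 60 mL/min → 50% of 600 mg = 300 mg.
eltravudine: 40–64 mL/min → 67% of 1000 mg = 670 mg.
Total = 300 + 670 = 970 mg.

970 mg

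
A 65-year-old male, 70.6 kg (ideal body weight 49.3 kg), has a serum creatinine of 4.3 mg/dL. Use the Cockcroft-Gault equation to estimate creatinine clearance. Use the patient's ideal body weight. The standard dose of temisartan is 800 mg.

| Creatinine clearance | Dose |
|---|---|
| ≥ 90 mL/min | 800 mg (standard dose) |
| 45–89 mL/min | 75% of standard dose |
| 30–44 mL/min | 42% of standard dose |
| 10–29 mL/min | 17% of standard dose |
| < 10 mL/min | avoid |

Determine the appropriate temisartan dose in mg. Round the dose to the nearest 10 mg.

140 mg

CrCl = (140 − 65) × 49.3 / (72 × 4.3) = 3697.5 / 309.60 ≈ 11.9 mL/min
CrCl ≈ 12 mL/min → bracket 10–29 mL/min.
17% of 800 mg = 136 mg → 140 mg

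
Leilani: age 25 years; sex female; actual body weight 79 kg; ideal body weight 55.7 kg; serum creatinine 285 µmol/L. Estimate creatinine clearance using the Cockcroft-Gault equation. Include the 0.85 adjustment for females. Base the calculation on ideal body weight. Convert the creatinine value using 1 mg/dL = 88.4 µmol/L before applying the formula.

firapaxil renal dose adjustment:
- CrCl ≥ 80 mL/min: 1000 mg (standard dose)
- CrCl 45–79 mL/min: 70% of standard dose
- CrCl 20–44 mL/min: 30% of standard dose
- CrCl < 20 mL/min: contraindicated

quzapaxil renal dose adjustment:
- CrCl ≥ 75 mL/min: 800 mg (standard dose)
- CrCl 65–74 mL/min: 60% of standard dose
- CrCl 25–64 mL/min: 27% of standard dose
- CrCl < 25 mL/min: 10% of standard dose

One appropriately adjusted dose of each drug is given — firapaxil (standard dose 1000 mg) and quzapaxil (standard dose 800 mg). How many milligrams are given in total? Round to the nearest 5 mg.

SCr = 285 / 88.4 = 3.224 mg/dL
CrCl = (140 − 25) × 55.7 / (72 × 3.224) × 0.85 = 6405.5 / 232.13 × 0.85 ≈ 23.5 mL/min
CrCl ≈ 23 mL/min.
firapaxil: 20–44 mL/min → 30% of 1000 mg = 300 mg.
quzapaxil: < 25 mL/min → 10% of 800 mg = 80 mg.
Total = 300 + 80 = 380 mg.

380 mg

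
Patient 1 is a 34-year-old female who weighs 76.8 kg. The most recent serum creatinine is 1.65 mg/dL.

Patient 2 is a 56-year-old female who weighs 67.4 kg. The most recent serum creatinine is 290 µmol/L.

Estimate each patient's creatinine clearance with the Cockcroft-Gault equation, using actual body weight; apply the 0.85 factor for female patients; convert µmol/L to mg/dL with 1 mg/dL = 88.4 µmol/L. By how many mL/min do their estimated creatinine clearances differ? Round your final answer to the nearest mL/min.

38 mL/min

Patient 1: CrCl = (140 − 34) × 76.8 / (72 × 1.65) × 0.85 = 8140.8 / 118.80 × 0.85 ≈ 58.2 mL/min
Patient 2: SCr = 290 / 88.4 = 3.281 mg/dL
Patient 2: CrCl = (140 − 56) × 67.4 / (72 × 3.281) × 0.85 = 5661.6 / 236.23 × 0.85 ≈ 20.4 mL/min
|58.2 − 20.4| = 37.8 mL/min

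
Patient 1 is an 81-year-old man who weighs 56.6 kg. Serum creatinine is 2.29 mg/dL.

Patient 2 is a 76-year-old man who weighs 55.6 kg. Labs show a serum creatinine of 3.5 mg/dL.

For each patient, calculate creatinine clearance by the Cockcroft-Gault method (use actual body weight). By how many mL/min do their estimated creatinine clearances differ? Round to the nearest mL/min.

Patient 1: CrCl = (140 − 81) × 56.6 / (72 × 2.29) = 3339.4 / 164.88 ≈ 20.3 mL/min
Patient 2: CrCl = (140 − 76) × 55.6 / (72 × 3.5) = 3558.4 / 252.00 ≈ 14.1 mL/min
|20.3 − 14.1| = 6.2 mL/min

6 mL/min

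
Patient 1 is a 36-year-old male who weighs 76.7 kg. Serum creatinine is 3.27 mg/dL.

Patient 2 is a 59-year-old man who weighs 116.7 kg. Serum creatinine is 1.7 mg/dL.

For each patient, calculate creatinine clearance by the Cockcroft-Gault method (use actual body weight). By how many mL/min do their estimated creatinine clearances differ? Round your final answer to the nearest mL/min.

43 mL/min

Patient 1: CrCl = (140 − 36) × 76.7 / (72 × 3.27) = 7976.8 / 235.44 ≈ 33.9 mL/min
Patient 2: CrCl = (140 − 59) × 116.7 / (72 × 1.7) = 9452.7 / 122.40 ≈ 77.2 mL/min
|33.9 − 77.2| = 43.3 mL/min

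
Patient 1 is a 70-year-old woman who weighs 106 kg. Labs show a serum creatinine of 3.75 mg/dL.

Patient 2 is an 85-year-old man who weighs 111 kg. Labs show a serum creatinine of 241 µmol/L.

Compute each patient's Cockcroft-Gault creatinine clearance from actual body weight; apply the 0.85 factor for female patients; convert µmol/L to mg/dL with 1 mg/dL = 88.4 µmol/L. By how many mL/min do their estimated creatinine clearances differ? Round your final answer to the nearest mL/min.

8 mL/min

Patient 1: CrCl = (140 − 70) × 106 / (72 × 3.75) × 0.85 = 7420.0 / 270.00 × 0.85 ≈ 23.4 mL/min
Patient 2: SCr = 241 / 88.4 = 2.726 mg/dL
Patient 2: CrCl = (140 − 85) × 111 / (72 × 2.726) = 6105.0 / 196.27 ≈ 31.1 mL/min
|23.4 − 31.1| = 7.7 mL/min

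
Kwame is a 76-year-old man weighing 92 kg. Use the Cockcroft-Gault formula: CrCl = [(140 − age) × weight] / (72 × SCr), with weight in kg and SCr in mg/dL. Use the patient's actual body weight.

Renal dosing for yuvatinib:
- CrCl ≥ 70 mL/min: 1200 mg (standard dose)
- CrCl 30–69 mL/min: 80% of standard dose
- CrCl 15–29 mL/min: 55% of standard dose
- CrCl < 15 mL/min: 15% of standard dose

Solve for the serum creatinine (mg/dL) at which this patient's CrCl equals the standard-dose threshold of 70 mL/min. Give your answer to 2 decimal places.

1.17 mg/dL

Standard dose requires CrCl ≥ 70 mL/min.
Set (140 − 76) × 92 / (72 × SCr) = 70
SCr = (140 − 76) × 92 / (72 × 70) = 1.168 mg/dL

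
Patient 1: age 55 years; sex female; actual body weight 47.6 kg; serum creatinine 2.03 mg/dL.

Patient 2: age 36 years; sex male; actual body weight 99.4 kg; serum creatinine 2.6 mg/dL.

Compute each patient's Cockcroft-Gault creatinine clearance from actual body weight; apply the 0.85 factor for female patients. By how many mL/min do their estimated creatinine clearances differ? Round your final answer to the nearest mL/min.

Patient 1: CrCl = (140 − 55) × 47.6 / (72 × 2.03) × 0.85 = 4046.0 / 146.16 × 0.85 ≈ 23.5 mL/min
Patient 2: CrCl = (140 − 36) × 99.4 / (72 × 2.6) = 10337.6 / 187.20 ≈ 55.2 mL/min
|23.5 − 55.2| = 31.7 mL/min

32 mL/min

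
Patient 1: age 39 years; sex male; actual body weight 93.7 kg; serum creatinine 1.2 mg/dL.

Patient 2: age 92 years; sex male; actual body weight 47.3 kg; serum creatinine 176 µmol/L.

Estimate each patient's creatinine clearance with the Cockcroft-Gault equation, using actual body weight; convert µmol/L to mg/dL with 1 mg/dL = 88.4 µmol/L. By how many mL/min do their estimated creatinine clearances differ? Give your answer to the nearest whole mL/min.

94 mL/min

Patient 1: CrCl = (140 − 39) × 93.7 / (72 × 1.2) = 9463.7 / 86.40 ≈ 109.5 mL/min
Patient 2: SCr = 176 / 88.4 = 1.991 mg/dL
Patient 2: CrCl = (140 − 92) × 47.3 / (72 × 1.991) = 2270.4 / 143.35 ≈ 15.8 mL/min
|109.5 − 15.8| = 93.7 mL/min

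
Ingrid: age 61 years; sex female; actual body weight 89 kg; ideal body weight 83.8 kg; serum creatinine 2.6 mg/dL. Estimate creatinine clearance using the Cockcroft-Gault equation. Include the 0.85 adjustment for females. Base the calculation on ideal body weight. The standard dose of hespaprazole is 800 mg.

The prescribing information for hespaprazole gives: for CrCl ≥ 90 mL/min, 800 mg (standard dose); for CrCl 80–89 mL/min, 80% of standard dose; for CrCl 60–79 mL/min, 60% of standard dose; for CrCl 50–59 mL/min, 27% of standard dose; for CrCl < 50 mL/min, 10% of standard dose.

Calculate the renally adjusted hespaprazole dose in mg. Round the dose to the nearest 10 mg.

CrCl = (140 − 61) × 83.8 / (72 × 2.6) × 0.85 = 6620.2 / 187.20 × 0.85 ≈ 30.1 mL/min
CrCl ≈ 30 mL/min → bracket < 50 mL/min.
10% of 800 mg = 80 mg

80 mg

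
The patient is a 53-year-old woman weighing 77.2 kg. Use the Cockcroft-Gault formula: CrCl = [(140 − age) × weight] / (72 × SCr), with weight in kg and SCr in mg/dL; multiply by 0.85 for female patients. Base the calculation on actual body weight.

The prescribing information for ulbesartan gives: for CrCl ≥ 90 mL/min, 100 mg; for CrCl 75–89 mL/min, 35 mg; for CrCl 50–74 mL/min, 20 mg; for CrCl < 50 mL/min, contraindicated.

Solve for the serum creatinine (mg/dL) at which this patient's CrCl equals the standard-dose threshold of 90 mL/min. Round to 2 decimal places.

Standard dose requires CrCl ≥ 90 mL/min.
Set (140 − 53) × 77.2 × 0.85 / (72 × SCr) = 90
SCr = (140 − 53) × 77.2 × 0.85 / (72 × 90) = 0.881 mg/dL

0.88 mg/dL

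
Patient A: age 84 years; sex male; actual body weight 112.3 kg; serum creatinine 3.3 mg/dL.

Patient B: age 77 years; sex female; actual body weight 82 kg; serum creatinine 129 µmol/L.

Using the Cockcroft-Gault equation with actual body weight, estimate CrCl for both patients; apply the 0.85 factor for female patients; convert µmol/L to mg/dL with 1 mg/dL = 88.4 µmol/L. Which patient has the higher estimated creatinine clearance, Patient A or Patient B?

Patient A: CrCl = (140 − 84) × 112.3 / (72 × 3.3) = 6288.8 / 237.60 ≈ 26.5 mL/min
Patient B: SCr = 129 / 88.4 = 1.459 mg/dL
Patient B: CrCl = (140 − 77) × 82 / (72 × 1.459) × 0.85 = 5166.0 / 105.05 × 0.85 ≈ 41.8 mL/min
26.5 vs 41.8 mL/min → Patient B is higher.

Patient B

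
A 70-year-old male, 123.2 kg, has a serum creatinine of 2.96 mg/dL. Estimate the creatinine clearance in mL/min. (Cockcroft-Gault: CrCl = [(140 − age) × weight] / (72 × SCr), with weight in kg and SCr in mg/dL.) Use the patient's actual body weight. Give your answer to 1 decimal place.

40.5 mL/min

CrCl = (140 − 70) × 123.2 / (72 × 2.96) = 8624.0 / 213.12 ≈ 40.5 mL/min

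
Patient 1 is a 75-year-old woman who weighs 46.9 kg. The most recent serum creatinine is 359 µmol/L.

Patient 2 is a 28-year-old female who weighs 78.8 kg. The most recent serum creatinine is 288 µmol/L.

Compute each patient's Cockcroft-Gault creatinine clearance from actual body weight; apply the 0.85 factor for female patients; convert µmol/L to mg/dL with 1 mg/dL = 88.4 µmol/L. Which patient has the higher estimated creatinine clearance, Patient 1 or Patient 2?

Patient 2

Patient 1: SCr = 359 / 88.4 = 4.061 mg/dL
Patient 1: CrCl = (140 − 75) × 46.9 / (72 × 4.061) × 0.85 = 3048.5 / 292.39 × 0.85 ≈ 8.9 mL/min
Patient 2: SCr = 288 / 88.4 = 3.258 mg/dL
Patient 2: CrCl = (140 − 28) × 78.8 / (72 × 3.258) × 0.85 = 8825.6 / 234.58 × 0.85 ≈ 32.0 mL/min
8.9 vs 32.0 mL/min → Patient 2 is higher.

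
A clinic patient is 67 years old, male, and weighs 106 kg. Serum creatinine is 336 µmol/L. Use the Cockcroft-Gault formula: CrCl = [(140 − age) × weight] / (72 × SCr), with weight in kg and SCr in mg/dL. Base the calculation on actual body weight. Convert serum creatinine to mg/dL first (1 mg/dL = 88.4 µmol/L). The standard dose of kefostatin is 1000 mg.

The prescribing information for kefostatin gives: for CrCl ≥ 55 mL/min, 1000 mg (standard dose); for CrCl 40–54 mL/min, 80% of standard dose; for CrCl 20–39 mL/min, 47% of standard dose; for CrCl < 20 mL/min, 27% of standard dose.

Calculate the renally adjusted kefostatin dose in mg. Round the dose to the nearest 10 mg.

470 mg

SCr = 336 / 88.4 = 3.801 mg/dL
CrCl = (140 − 67) × 106 / (72 × 3.801) = 7738.0 / 273.67 ≈ 28.3 mL/min
CrCl ≈ 28 mL/min → bracket 20–39 mL/min.
47% of 1000 mg = 470 mg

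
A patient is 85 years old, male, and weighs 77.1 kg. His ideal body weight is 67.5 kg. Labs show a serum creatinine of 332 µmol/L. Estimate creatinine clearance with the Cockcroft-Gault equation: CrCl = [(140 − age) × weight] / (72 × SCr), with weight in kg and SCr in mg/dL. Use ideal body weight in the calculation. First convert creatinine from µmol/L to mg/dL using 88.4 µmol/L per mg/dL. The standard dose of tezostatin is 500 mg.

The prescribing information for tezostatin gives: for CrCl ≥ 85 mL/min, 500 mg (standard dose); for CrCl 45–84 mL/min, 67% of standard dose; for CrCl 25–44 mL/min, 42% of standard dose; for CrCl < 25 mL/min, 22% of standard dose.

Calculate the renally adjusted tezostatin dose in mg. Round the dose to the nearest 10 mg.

SCr = 332 / 88.4 = 3.756 mg/dL
CrCl = (140 − 85) × 67.5 / (72 × 3.756) = 3712.5 / 270.43 ≈ 13.7 mL/min
CrCl ≈ 14 mL/min → bracket < 25 mL/min.
22% of 500 mg = 110 mg

110 mg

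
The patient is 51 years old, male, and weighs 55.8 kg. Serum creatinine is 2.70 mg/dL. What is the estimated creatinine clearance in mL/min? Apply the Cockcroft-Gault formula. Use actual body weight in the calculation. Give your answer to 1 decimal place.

25.5 mL/min

CrCl = (140 − 51) × 55.8 / (72 × 2.7) = 4966.2 / 194.40 ≈ 25.5 mL/min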